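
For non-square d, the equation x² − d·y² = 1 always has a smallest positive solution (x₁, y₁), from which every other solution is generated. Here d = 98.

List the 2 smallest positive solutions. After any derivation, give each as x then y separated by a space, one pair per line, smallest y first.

[9; 1,8,1,18] for √98; ℓ=4 ⇒ convergent index 3
a_0=9:  p_0=9·1+0=9,  q_0=9·0+1=1
…
a_2=8:  p_2=8·10+9=89,  q_2=8·1+1=9
a_3=1:  p_3=1·89+10=99,  q_3=1·9+1=10
(x₁, y₁) = (99, 10);  99² − 98·10² = 1 ✓
k=2:  x_2 = 99·99+98·10·10 = 19601,  y_2 = 99·10+10·99 = 1980

99 10
19601 1980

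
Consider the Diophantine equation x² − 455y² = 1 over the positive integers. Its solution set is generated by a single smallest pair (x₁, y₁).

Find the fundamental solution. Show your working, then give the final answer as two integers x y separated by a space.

√455 = [21; 3,42, …], period ℓ=2 (even) → k=1
step 0: (21, 1)  from 21·(1,0) + (0,1)
step 1: (64, 3)  from 3·(21,1) + (1,0)
(x₁, y₁) = (64, 3);  64² − 455·3² = 1 ✓

64 3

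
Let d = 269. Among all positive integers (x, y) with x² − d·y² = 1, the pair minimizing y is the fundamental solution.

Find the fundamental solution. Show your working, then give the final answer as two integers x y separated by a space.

13449 820

[16; 2,2,32] for √269; ℓ=3 ⇒ convergent index 5
step 0: (16, 1)  from 16·(1,0) + (0,1)
step 1: (33, 2)  from 2·(16,1) + (1,0)
step 2: (82, 5)  from 2·(33,2) + (16,1)
…
step 4: (5396, 329)  from 2·(2657,162) + (82,5)
step 5: (13449, 820)  from 2·(5396,329) + (2657,162)
(x₁, y₁) = (13449, 820);  13449² − 269·820² = 1 ✓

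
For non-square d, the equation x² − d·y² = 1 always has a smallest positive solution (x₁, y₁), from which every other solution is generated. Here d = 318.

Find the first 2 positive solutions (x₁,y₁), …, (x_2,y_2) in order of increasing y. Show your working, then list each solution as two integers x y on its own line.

√318 → a₀=17, period (1,4,1,34); ℓ=4 even so k=3
k=0  a_k=17  p_k/q_k = 17/1
k=1  a_k=1  p_k/q_k = 18/1
k=2  a_k=4  p_k/q_k = 89/5
k=3  a_k=1  p_k/q_k = 107/6
→ (107, 6).  Check: 107²=11449, 318·6²=11448, difference 1.
(x_2, y_2) = (107·107 + 318·6·6, 107·6 + 6·107) = (22897, 1284)

107 6
22897 1284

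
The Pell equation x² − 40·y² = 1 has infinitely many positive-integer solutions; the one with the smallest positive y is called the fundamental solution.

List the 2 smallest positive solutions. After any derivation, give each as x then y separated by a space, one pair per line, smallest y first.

[6; 3,12] for √40; ℓ=2 ⇒ convergent index 1
a_0=6:  p_0=6·1+0=6,  q_0=6·0+1=1
a_1=3:  p_1=3·6+1=19,  q_1=3·1+0=3
(x₁, y₁) = (19, 3);  19² − 40·3² = 1 ✓
(19+3√40)^2 = 721 + 114√40

19 3
721 114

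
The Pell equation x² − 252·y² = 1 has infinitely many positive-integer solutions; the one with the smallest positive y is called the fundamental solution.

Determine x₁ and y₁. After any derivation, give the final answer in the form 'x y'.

√252 → a₀=15, period (1,6,1,30); ℓ=4 even so k=3
a_0=15:  p_0=15·1+0=15,  q_0=15·0+1=1
a_1=1:  p_1=1·15+1=16,  q_1=1·1+0=1
a_2=6:  p_2=6·16+15=111,  q_2=6·1+1=7
a_3=1:  p_3=1·111+16=127,  q_3=1·7+1=8
→ (127, 8).  Check: 127²=16129, 252·8²=16128, difference 1.

127 8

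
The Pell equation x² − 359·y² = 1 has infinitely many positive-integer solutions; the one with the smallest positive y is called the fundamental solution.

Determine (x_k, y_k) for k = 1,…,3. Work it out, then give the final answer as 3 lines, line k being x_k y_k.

d=359: √d = [18; 1,17,1,36] (ℓ=4, even), read p_3/q_3
step 0: (18, 1)  from 18·(1,0) + (0,1)
step 1: (19, 1)  from 1·(18,1) + (1,0)
step 2: (341, 18)  from 17·(19,1) + (18,1)
step 3: (360, 19)  from 1·(341,18) + (19,1)
→ (360, 19).  Check: 360²=129600, 359·19²=129599, difference 1.
(360+19√359)^2 = 259199 + 13680√359
(360+19√359)^3 = 186622920 + 9849581√359

360 19
259199 13680
186622920 9849581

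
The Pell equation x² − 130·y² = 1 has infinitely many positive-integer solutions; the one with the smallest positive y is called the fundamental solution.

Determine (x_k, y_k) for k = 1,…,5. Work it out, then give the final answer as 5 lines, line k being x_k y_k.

d=130: √d = [11; 2,2,22] (ℓ=3, odd), read p_5/q_5
k=0  a_k=11  p_k/q_k = 11/1
k=1  a_k=2  p_k/q_k = 23/2
k=2  a_k=2  p_k/q_k = 57/5
k=3  a_k=22  p_k/q_k = 1277/112
k=4  a_k=2  p_k/q_k = 2611/229
k=5  a_k=2  p_k/q_k = 6499/570
(x₁, y₁) = (6499, 570);  6499² − 130·570² = 1 ✓
n=2: (6499,570)∘(6499,570) = (6499·6499+130·570·570, 6499·570+570·6499) = (84474001,7408860)
n=3: (84474001,7408860)∘(6499,570) = (6499·84474001+130·570·7408860, 6499·7408860+570·84474001) = (1097993058499,96300361710)
n=4: (1097993058499,96300361710)∘(6499,570) = (6499·1097993058499+130·570·96300361710, 6499·96300361710+570·1097993058499) = (14271713689896001,1251712094097720)
n=5: (14271713689896001,1251712094097720)∘(6499,570) = (6499·14271713689896001+130·570·1251712094097720, 6499·1251712094097720+570·14271713689896001) = (185503733443275162499,16269753702781802850)

6499 570
84474001 7408860
1097993058499 96300361710
14271713689896001 1251712094097720
185503733443275162499 16269753702781802850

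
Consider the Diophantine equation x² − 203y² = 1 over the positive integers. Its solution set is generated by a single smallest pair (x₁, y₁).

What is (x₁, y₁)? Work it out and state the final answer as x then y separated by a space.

d=203: √d = [14; 4,28] (ℓ=2, even), read p_1/q_1
k=0  a_k=14  p_k/q_k = 14/1
k=1  a_k=4  p_k/q_k = 57/4
→ (57, 4).  Check: 57²=3249, 203·4²=3248, difference 1.

57 4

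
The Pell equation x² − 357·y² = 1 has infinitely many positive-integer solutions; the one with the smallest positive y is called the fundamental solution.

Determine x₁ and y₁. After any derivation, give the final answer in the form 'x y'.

[18; 1,8,2,8,1,36] for √357; ℓ=6 ⇒ convergent index 5
step 0: (18, 1)  from 18·(1,0) + (0,1)
step 1: (19, 1)  from 1·(18,1) + (1,0)
…
step 3: (359, 19)  from 2·(170,9) + (19,1)
step 4: (3042, 161)  from 8·(359,19) + (170,9)
step 5: (3401, 180)  from 1·(3042,161) + (359,19)
→ (3401, 180).  Check: 3401²=11566801, 357·180²=11566800, difference 1.

3401 180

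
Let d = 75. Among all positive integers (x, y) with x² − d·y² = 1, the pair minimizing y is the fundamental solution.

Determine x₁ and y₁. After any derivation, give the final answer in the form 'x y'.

26 3

√75 = [8; 1,1,1,16, …], period ℓ=4 (even) → k=3
a_0=8:  p_0=8·1+0=8,  q_0=8·0+1=1
…
a_2=1:  p_2=1·9+8=17,  q_2=1·1+1=2
a_3=1:  p_3=1·17+9=26,  q_3=1·2+1=3
(x₁, y₁) = (26, 3);  26² − 75·3² = 1 ✓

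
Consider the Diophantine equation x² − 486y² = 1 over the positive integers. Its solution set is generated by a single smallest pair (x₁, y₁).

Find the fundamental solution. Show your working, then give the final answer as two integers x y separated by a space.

d=486: √d = [22; 22,44] (ℓ=2, even), read p_1/q_1
step 0: (22, 1)  from 22·(1,0) + (0,1)
step 1: (485, 22)  from 22·(22,1) + (1,0)
fundamental: x₁=485, y₁=22  (since 235225 − 486·484 = 1)

485 22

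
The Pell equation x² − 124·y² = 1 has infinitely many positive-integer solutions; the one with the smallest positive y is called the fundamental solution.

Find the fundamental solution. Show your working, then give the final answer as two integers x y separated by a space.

√124 = [11; 7,2,1,1,1,…,2,7,22, …], period ℓ=16 (even) → k=15
i=0: a=11 ⇒ p=11, q=1
i=1: a=7 ⇒ p=78, q=7
…
i=3: a=1 ⇒ p=245, q=22
…
i=5: a=1 ⇒ p=657, q=59
i=6: a=3 ⇒ p=2383, q=214
i=7: a=1 ⇒ p=3040, q=273
…
i=9: a=1 ⇒ p=17583, q=1579
i=10: a=3 ⇒ p=67292, q=6043
i=11: a=1 ⇒ p=84875, q=7622
i=12: a=1 ⇒ p=152167, q=13665
…
i=14: a=2 ⇒ p=626251, q=56239
i=15: a=7 ⇒ p=4620799, q=414960
fundamental: x₁=4620799, y₁=414960  (since 21351783398401 − 124·172191801600 = 1)

4620799 414960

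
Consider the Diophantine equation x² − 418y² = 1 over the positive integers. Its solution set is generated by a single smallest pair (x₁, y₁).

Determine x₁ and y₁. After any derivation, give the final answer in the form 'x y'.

33857 1656

√418 → a₀=20, period (2,4,20,4,2,40); ℓ=6 even so k=5
i=0: a=20 ⇒ p=20, q=1
i=1: a=2 ⇒ p=41, q=2
…
i=3: a=20 ⇒ p=3721, q=182
i=4: a=4 ⇒ p=15068, q=737
i=5: a=2 ⇒ p=33857, q=1656
fundamental: x₁=33857, y₁=1656  (since 1146296449 − 418·2742336 = 1)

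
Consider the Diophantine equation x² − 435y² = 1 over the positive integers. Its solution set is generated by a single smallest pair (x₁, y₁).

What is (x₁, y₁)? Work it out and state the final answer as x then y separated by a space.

d=435: √d = [20; 1,5,1,40] (ℓ=4, even), read p_3/q_3
a_0=20:  p_0=20·1+0=20,  q_0=20·0+1=1
…
a_2=5:  p_2=5·21+20=125,  q_2=5·1+1=6
a_3=1:  p_3=1·125+21=146,  q_3=1·6+1=7
(x₁, y₁) = (146, 7);  146² − 435·7² = 1 ✓

146 7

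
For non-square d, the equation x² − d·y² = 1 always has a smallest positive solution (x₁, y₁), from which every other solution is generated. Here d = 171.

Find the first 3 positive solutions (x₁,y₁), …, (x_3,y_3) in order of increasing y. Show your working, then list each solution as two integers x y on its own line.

170 13
57799 4420
19651490 1502787

[13; 13,26] for √171; ℓ=2 ⇒ convergent index 1
step 0: (13, 1)  from 13·(1,0) + (0,1)
step 1: (170, 13)  from 13·(13,1) + (1,0)
→ (170, 13).  Check: 170²=28900, 171·13²=28899, difference 1.
(170+13√171)^2 = 57799 + 4420√171
(170+13√171)^3 = 19651490 + 1502787√171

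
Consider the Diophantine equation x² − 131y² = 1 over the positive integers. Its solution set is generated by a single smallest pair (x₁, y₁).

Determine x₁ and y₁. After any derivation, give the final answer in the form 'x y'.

10610 927

√131 = [11; 2,4,11,4,2,22, …], period ℓ=6 (even) → k=5
k=0  a_k=11  p_k/q_k = 11/1
k=1  a_k=2  p_k/q_k = 23/2
…
k=3  a_k=11  p_k/q_k = 1156/101
k=4  a_k=4  p_k/q_k = 4727/413
k=5  a_k=2  p_k/q_k = 10610/927
→ (10610, 927).  Check: 10610²=112572100, 131·927²=112572099, difference 1.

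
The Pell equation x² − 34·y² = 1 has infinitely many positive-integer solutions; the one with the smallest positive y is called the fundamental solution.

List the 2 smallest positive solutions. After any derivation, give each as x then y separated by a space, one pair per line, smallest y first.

35 6
2449 420

√34 → a₀=5, period (1,4,1,10); ℓ=4 even so k=3
step 0: (5, 1)  from 5·(1,0) + (0,1)
step 1: (6, 1)  from 1·(5,1) + (1,0)
step 2: (29, 5)  from 4·(6,1) + (5,1)
step 3: (35, 6)  from 1·(29,5) + (6,1)
(x₁, y₁) = (35, 6);  35² − 34·6² = 1 ✓
k=2:  x_2 = 35·35+34·6·6 = 2449,  y_2 = 35·6+6·35 = 420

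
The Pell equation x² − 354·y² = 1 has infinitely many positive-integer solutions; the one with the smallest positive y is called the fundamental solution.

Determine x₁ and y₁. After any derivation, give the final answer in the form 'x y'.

258065 13716

√354 = [18; 1,4,2,2,18,2,2,4,1,36, …], period ℓ=10 (even) → k=9
k=0  a_k=18  p_k/q_k = 18/1
…
k=3  a_k=2  p_k/q_k = 207/11
…
k=7  a_k=2  p_k/q_k = 47771/2539
k=8  a_k=4  p_k/q_k = 210294/11177
k=9  a_k=1  p_k/q_k = 258065/13716
(x₁, y₁) = (258065, 13716);  258065² − 354·13716² = 1 ✓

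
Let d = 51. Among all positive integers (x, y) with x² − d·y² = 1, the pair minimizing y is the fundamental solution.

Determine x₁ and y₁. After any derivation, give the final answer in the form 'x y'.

d=51: √d = [7; 7,14] (ℓ=2, even), read p_1/q_1
k=0  a_k=7  p_k/q_k = 7/1
k=1  a_k=7  p_k/q_k = 50/7
→ (50, 7).  Check: 50²=2500, 51·7²=2499, difference 1.

50 7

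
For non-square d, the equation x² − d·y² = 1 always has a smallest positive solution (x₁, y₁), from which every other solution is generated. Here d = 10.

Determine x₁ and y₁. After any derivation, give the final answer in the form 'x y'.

d=10: √d = [3; 6] (ℓ=1, odd), read p_1/q_1
k=0  a_k=3  p_k/q_k = 3/1
k=1  a_k=6  p_k/q_k = 19/6
fundamental: x₁=19, y₁=6  (since 361 − 10·36 = 1)

19 6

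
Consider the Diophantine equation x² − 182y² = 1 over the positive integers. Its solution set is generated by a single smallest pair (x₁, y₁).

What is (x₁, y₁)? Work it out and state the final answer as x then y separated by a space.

27 2

√182 → a₀=13, period (2,26); ℓ=2 even so k=1
i=0: a=13 ⇒ p=13, q=1
i=1: a=2 ⇒ p=27, q=2
→ (27, 2).  Check: 27²=729, 182·2²=728, difference 1.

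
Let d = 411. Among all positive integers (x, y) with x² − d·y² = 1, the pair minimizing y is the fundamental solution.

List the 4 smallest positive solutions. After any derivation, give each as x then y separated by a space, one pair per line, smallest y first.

49730 2453
4946145799 243975380
491943661118810 24265791292347
48928716529930696801 2413475601692857240

d=411: √d = [20; 3,1,1,1,19,1,1,1,3,40] (ℓ=10, even), read p_9/q_9
k=0  a_k=20  p_k/q_k = 20/1
…
k=4  a_k=1  p_k/q_k = 223/11
…
k=8  a_k=1  p_k/q_k = 13583/670
k=9  a_k=3  p_k/q_k = 49730/2453
→ (49730, 2453).  Check: 49730²=2473072900, 411·2453²=2473072899, difference 1.
n=2: (49730,2453)∘(49730,2453) = (49730·49730+411·2453·2453, 49730·2453+2453·49730) = (4946145799,243975380)
n=3: (4946145799,243975380)∘(49730,2453) = (49730·4946145799+411·2453·243975380, 49730·243975380+2453·4946145799) = (491943661118810,24265791292347)
n=4: (491943661118810,24265791292347)∘(49730,2453) = (49730·491943661118810+411·2453·24265791292347, 49730·24265791292347+2453·491943661118810) = (48928716529930696801,2413475601692857240)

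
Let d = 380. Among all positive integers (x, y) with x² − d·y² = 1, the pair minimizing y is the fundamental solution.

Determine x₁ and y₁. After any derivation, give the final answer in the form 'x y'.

[19; 2,38] for √380; ℓ=2 ⇒ convergent index 1
k=0  a_k=19  p_k/q_k = 19/1
k=1  a_k=2  p_k/q_k = 39/2
→ (39, 2).  Check: 39²=1521, 380·2²=1520, difference 1.

39 2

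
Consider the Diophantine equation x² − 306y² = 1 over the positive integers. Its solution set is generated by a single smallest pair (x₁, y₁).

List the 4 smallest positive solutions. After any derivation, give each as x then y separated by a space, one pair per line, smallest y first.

√306 = [17; 2,34, …], period ℓ=2 (even) → k=1
step 0: (17, 1)  from 17·(1,0) + (0,1)
step 1: (35, 2)  from 2·(17,1) + (1,0)
→ (35, 2).  Check: 35²=1225, 306·2²=1224, difference 1.
(x_2, y_2) = (35·35 + 306·2·2, 35·2 + 2·35) = (2449, 140)
(x_3, y_3) = (35·2449 + 306·2·140, 35·140 + 2·2449) = (171395, 9798)
(x_4, y_4) = (35·171395 + 306·2·9798, 35·9798 + 2·171395) = (11995201, 685720)

35 2
2449 140
171395 9798
11995201 685720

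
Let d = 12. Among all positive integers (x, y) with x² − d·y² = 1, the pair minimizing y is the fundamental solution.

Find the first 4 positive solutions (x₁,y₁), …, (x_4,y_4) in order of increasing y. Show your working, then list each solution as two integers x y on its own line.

d=12: √d = [3; 2,6] (ℓ=2, even), read p_1/q_1
a_0=3:  p_0=3·1+0=3,  q_0=3·0+1=1
a_1=2:  p_1=2·3+1=7,  q_1=2·1+0=2
fundamental: x₁=7, y₁=2  (since 49 − 12·4 = 1)
(x_2, y_2) = (7·7 + 12·2·2, 7·2 + 2·7) = (97, 28)
(x_3, y_3) = (7·97 + 12·2·28, 7·28 + 2·97) = (1351, 390)
(x_4, y_4) = (7·1351 + 12·2·390, 7·390 + 2·1351) = (18817, 5432)

7 2
97 28
1351 390
18817 5432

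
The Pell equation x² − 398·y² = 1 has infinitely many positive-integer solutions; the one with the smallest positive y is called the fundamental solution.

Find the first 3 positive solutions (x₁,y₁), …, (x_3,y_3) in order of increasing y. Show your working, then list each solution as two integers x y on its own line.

399 20
318401 15960
254083599 12736060

√398 = [19; 1,18,1,38, …], period ℓ=4 (even) → k=3
k=0  a_k=19  p_k/q_k = 19/1
k=1  a_k=1  p_k/q_k = 20/1
k=2  a_k=18  p_k/q_k = 379/19
k=3  a_k=1  p_k/q_k = 399/20
(x₁, y₁) = (399, 20);  399² − 398·20² = 1 ✓
n=2: (399,20)∘(399,20) = (399·399+398·20·20, 399·20+20·399) = (318401,15960)
n=3: (318401,15960)∘(399,20) = (399·318401+398·20·15960, 399·15960+20·318401) = (254083599,12736060)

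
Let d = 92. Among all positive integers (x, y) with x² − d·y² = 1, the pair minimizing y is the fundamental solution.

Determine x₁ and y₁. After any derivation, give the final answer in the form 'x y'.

√92 → a₀=9, period (1,1,2,4,2,1,1,18); ℓ=8 even so k=7
i=0: a=9 ⇒ p=9, q=1
i=1: a=1 ⇒ p=10, q=1
i=2: a=1 ⇒ p=19, q=2
…
i=4: a=4 ⇒ p=211, q=22
…
i=6: a=1 ⇒ p=681, q=71
i=7: a=1 ⇒ p=1151, q=120
→ (1151, 120).  Check: 1151²=1324801, 92·120²=1324800, difference 1.

1151 120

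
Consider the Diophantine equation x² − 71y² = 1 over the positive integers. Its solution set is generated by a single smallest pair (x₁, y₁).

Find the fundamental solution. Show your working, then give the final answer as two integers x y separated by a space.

3480 413

[8; 2,2,1,7,1,2,2,16] for √71; ℓ=8 ⇒ convergent index 7
a_0=8:  p_0=8·1+0=8,  q_0=8·0+1=1
a_1=2:  p_1=2·8+1=17,  q_1=2·1+0=2
a_2=2:  p_2=2·17+8=42,  q_2=2·2+1=5
a_3=1:  p_3=1·42+17=59,  q_3=1·5+2=7
a_4=7:  p_4=7·59+42=455,  q_4=7·7+5=54
…
a_6=2:  p_6=2·514+455=1483,  q_6=2·61+54=176
a_7=2:  p_7=2·1483+514=3480,  q_7=2·176+61=413
→ (3480, 413).  Check: 3480²=12110400, 71·413²=12110399, difference 1.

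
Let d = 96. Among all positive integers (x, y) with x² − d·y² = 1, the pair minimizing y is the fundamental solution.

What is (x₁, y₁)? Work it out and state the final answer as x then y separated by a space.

49 5

√96 = [9; 1,3,1,18, …], period ℓ=4 (even) → k=3
a_0=9:  p_0=9·1+0=9,  q_0=9·0+1=1
a_1=1:  p_1=1·9+1=10,  q_1=1·1+0=1
a_2=3:  p_2=3·10+9=39,  q_2=3·1+1=4
a_3=1:  p_3=1·39+10=49,  q_3=1·4+1=5
fundamental: x₁=49, y₁=5  (since 2401 − 96·25 = 1)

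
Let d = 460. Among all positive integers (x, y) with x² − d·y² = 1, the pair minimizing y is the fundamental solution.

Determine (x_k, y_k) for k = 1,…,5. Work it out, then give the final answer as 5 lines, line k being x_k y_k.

d=460: √d = [21; 2,4,3,1,2,10,2,1,3,4,2,42] (ℓ=12, even), read p_11/q_11
a_0=21:  p_0=21·1+0=21,  q_0=21·0+1=1
…
a_3=3:  p_3=3·193+43=622,  q_3=3·9+2=29
a_4=1:  p_4=1·622+193=815,  q_4=1·29+9=38
a_5=2:  p_5=2·815+622=2252,  q_5=2·38+29=105
a_6=10:  p_6=10·2252+815=23335,  q_6=10·105+38=1088
…
a_8=1:  p_8=1·48922+23335=72257,  q_8=1·2281+1088=3369
a_9=3:  p_9=3·72257+48922=265693,  q_9=3·3369+2281=12388
a_10=4:  p_10=4·265693+72257=1135029,  q_10=4·12388+3369=52921
a_11=2:  p_11=2·1135029+265693=2535751,  q_11=2·52921+12388=118230
fundamental: x₁=2535751, y₁=118230  (since 6430033134001 − 460·13978332900 = 1)
(x_2, y_2) = (2535751·2535751 + 460·118230·118230, 2535751·118230 + 118230·2535751) = (12860066268001, 599603681460)
(x_3, y_3) = (2535751·12860066268001 + 460·118230·599603681460, 2535751·599603681460 + 118230·12860066268001) = (65219851798297071751, 3040891269731634690)
(x_4, y_4) = (2535751·65219851798297071751 + 460·118230·3040891269731634690, 2535751·3040891269731634690 + 118230·65219851798297071751) = (330762608834754335913072001, 15421886156225925189922920)
(x_5, y_5) = (2535751·330762608834754335913072001 + 460·118230·15421886156225925189922920, 2535751·15421886156225925189922920 + 118230·330762608834754335913072001) = (1677463232230609064240018182143751, 78212126485069051161274736991150)

2535751 118230
12860066268001 599603681460
65219851798297071751 3040891269731634690
330762608834754335913072001 15421886156225925189922920
1677463232230609064240018182143751 78212126485069051161274736991150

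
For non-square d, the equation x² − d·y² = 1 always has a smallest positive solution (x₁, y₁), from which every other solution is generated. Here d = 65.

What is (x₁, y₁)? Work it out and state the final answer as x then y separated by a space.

129 16

[8; 16] for √65; ℓ=1 ⇒ convergent index 1
k=0  a_k=8  p_k/q_k = 8/1
k=1  a_k=16  p_k/q_k = 129/16
fundamental: x₁=129, y₁=16  (since 16641 − 65·256 = 1)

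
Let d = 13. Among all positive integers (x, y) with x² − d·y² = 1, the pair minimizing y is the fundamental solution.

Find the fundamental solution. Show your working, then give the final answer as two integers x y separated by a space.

d=13: √d = [3; 1,1,1,1,6] (ℓ=5, odd), read p_9/q_9
i=0: a=3 ⇒ p=3, q=1
…
i=4: a=1 ⇒ p=18, q=5
i=5: a=6 ⇒ p=119, q=33
…
i=8: a=1 ⇒ p=393, q=109
i=9: a=1 ⇒ p=649, q=180
fundamental: x₁=649, y₁=180  (since 421201 − 13·32400 = 1)

649 180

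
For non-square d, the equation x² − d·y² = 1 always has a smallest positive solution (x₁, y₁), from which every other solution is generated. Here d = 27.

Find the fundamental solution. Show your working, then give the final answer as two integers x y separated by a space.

26 5

[5; 5,10] for √27; ℓ=2 ⇒ convergent index 1
step 0: (5, 1)  from 5·(1,0) + (0,1)
step 1: (26, 5)  from 5·(5,1) + (1,0)
→ (26, 5).  Check: 26²=676, 27·5²=675, difference 1.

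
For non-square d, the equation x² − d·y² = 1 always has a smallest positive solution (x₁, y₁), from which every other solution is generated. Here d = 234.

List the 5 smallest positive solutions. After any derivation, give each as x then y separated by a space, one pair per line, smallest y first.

√234 → a₀=15, period (3,2,1,2,1,2,3,30); ℓ=8 even so k=7
step 0: (15, 1)  from 15·(1,0) + (0,1)
…
step 2: (107, 7)  from 2·(46,3) + (15,1)
…
step 4: (413, 27)  from 2·(153,10) + (107,7)
…
step 6: (1545, 101)  from 2·(566,37) + (413,27)
step 7: (5201, 340)  from 3·(1545,101) + (566,37)
(x₁, y₁) = (5201, 340);  5201² − 234·340² = 1 ✓
n=2: (5201,340)∘(5201,340) = (5201·5201+234·340·340, 5201·340+340·5201) = (54100801,3536680)
n=3: (54100801,3536680)∘(5201,340) = (5201·54100801+234·340·3536680, 5201·3536680+340·54100801) = (562756526801,36788545020)
n=4: (562756526801,36788545020)∘(5201,340) = (5201·562756526801+234·340·36788545020, 5201·36788545020+340·562756526801) = (5853793337683201,382674441761360)
n=5: (5853793337683201,382674441761360)∘(5201,340) = (5201·5853793337683201+234·340·382674441761360, 5201·382674441761360+340·5853793337683201) = (60891157735824130001,3980579506413121700)

5201 340
54100801 3536680
562756526801 36788545020
5853793337683201 382674441761360
60891157735824130001 3980579506413121700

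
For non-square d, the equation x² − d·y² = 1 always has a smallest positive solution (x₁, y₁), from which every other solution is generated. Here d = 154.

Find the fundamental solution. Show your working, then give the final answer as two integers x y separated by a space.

21295 1716

d=154: √d = [12; 2,2,3,1,2,1,3,2,2,24] (ℓ=10, even), read p_9/q_9
i=0: a=12 ⇒ p=12, q=1
i=1: a=2 ⇒ p=25, q=2
i=2: a=2 ⇒ p=62, q=5
…
i=5: a=2 ⇒ p=757, q=61
…
i=8: a=2 ⇒ p=8724, q=703
i=9: a=2 ⇒ p=21295, q=1716
fundamental: x₁=21295, y₁=1716  (since 453477025 − 154·2944656 = 1)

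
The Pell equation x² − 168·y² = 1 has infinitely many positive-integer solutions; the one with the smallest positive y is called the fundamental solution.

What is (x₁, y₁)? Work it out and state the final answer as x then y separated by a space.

d=168: √d = [12; 1,24] (ℓ=2, even), read p_1/q_1
i=0: a=12 ⇒ p=12, q=1
i=1: a=1 ⇒ p=13, q=1
→ (13, 1).  Check: 13²=169, 168·1²=168, difference 1.

13 1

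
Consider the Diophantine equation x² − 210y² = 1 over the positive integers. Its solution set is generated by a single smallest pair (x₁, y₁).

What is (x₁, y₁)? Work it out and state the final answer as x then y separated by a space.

d=210: √d = [14; 2,28] (ℓ=2, even), read p_1/q_1
a_0=14:  p_0=14·1+0=14,  q_0=14·0+1=1
a_1=2:  p_1=2·14+1=29,  q_1=2·1+0=2
fundamental: x₁=29, y₁=2  (since 841 − 210·4 = 1)

29 2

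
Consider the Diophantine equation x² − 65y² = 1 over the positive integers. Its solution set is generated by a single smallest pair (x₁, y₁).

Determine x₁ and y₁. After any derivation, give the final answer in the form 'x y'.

129 16

√65 → a₀=8, period (16); ℓ=1 odd so k=1
step 0: (8, 1)  from 8·(1,0) + (0,1)
step 1: (129, 16)  from 16·(8,1) + (1,0)
→ (129, 16).  Check: 129²=16641, 65·16²=16640, difference 1.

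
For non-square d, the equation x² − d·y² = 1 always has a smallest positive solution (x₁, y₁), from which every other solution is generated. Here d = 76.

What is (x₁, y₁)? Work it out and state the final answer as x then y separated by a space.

[8; 1,2,1,1,5,4,5,1,1,2,1,16] for √76; ℓ=12 ⇒ convergent index 11
a_0=8:  p_0=8·1+0=8,  q_0=8·0+1=1
a_1=1:  p_1=1·8+1=9,  q_1=1·1+0=1
…
a_3=1:  p_3=1·26+9=35,  q_3=1·3+1=4
a_4=1:  p_4=1·35+26=61,  q_4=1·4+3=7
a_5=5:  p_5=5·61+35=340,  q_5=5·7+4=39
a_6=4:  p_6=4·340+61=1421,  q_6=4·39+7=163
a_7=5:  p_7=5·1421+340=7445,  q_7=5·163+39=854
…
a_10=2:  p_10=2·16311+8866=41488,  q_10=2·1871+1017=4759
a_11=1:  p_11=1·41488+16311=57799,  q_11=1·4759+1871=6630
fundamental: x₁=57799, y₁=6630  (since 3340724401 − 76·43956900 = 1)

57799 6630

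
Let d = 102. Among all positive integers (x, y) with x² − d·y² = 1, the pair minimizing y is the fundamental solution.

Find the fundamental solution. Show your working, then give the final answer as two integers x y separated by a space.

101 10

√102 = [10; 10,20, …], period ℓ=2 (even) → k=1
step 0: (10, 1)  from 10·(1,0) + (0,1)
step 1: (101, 10)  from 10·(10,1) + (1,0)
→ (101, 10).  Check: 101²=10201, 102·10²=10200, difference 1.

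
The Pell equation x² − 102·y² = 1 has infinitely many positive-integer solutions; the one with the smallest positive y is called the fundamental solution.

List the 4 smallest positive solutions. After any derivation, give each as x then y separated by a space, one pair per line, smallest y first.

101 10
20401 2020
4120901 408030
832401601 82420040

√102 = [10; 10,20, …], period ℓ=2 (even) → k=1
k=0  a_k=10  p_k/q_k = 10/1
k=1  a_k=10  p_k/q_k = 101/10
fundamental: x₁=101, y₁=10  (since 10201 − 102·100 = 1)
(x_2, y_2) = (101·101 + 102·10·10, 101·10 + 10·101) = (20401, 2020)
(x_3, y_3) = (101·20401 + 102·10·2020, 101·2020 + 10·20401) = (4120901, 408030)
(x_4, y_4) = (101·4120901 + 102·10·408030, 101·408030 + 10·4120901) = (832401601, 82420040)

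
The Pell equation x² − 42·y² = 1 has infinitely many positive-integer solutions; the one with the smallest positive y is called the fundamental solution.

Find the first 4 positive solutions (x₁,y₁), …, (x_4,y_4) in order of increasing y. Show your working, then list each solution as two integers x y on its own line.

d=42: √d = [6; 2,12] (ℓ=2, even), read p_1/q_1
a_0=6:  p_0=6·1+0=6,  q_0=6·0+1=1
a_1=2:  p_1=2·6+1=13,  q_1=2·1+0=2
→ (13, 2).  Check: 13²=169, 42·2²=168, difference 1.
(13+2√42)^2 = 337 + 52√42
(13+2√42)^3 = 8749 + 1350√42
(13+2√42)^4 = 227137 + 35048√42

13 2
337 52
8749 1350
227137 35048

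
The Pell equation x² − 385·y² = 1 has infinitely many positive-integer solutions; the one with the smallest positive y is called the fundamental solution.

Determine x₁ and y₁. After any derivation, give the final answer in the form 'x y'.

[19; 1,1,1,1,1,…,1,1,38] for √385; ℓ=16 ⇒ convergent index 15
k=0  a_k=19  p_k/q_k = 19/1
…
k=5  a_k=1  p_k/q_k = 157/8
…
k=7  a_k=1  p_k/q_k = 726/37
…
k=9  a_k=1  p_k/q_k = 2747/140
…
k=14  a_k=1  p_k/q_k = 59551/3035
k=15  a_k=1  p_k/q_k = 95831/4884
fundamental: x₁=95831, y₁=4884  (since 9183580561 − 385·23853456 = 1)

95831 4884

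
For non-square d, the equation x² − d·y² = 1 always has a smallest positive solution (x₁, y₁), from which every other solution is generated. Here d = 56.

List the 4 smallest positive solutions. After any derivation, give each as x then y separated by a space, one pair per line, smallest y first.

√56 → a₀=7, period (2,14); ℓ=2 even so k=1
a_0=7:  p_0=7·1+0=7,  q_0=7·0+1=1
a_1=2:  p_1=2·7+1=15,  q_1=2·1+0=2
→ (15, 2).  Check: 15²=225, 56·2²=224, difference 1.
(x_2, y_2) = (15·15 + 56·2·2, 15·2 + 2·15) = (449, 60)
(x_3, y_3) = (15·449 + 56·2·60, 15·60 + 2·449) = (13455, 1798)
(x_4, y_4) = (15·13455 + 56·2·1798, 15·1798 + 2·13455) = (403201, 53880)

15 2
449 60
13455 1798
403201 53880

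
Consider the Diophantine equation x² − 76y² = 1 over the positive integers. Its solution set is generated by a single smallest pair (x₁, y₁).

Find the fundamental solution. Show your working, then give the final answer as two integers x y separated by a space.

57799 6630

√76 = [8; 1,2,1,1,5,4,5,1,1,2,1,16, …], period ℓ=12 (even) → k=11
k=0  a_k=8  p_k/q_k = 8/1
…
k=7  a_k=5  p_k/q_k = 7445/854
…
k=9  a_k=1  p_k/q_k = 16311/1871
k=10  a_k=2  p_k/q_k = 41488/4759
k=11  a_k=1  p_k/q_k = 57799/6630
fundamental: x₁=57799, y₁=6630  (since 3340724401 − 76·43956900 = 1)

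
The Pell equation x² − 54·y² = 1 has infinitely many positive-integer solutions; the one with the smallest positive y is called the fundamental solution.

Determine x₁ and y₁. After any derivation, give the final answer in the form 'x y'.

485 66

√54 → a₀=7, period (2,1,6,1,2,14); ℓ=6 even so k=5
k=0  a_k=7  p_k/q_k = 7/1
k=1  a_k=2  p_k/q_k = 15/2
…
k=4  a_k=1  p_k/q_k = 169/23
k=5  a_k=2  p_k/q_k = 485/66
→ (485, 66).  Check: 485²=235225, 54·66²=235224, difference 1.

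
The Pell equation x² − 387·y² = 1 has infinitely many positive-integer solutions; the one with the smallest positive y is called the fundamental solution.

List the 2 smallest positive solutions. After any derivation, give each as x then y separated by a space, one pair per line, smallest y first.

3482 177
24248647 1232628

√387 → a₀=19, period (1,2,19,2,1,38); ℓ=6 even so k=5
step 0: (19, 1)  from 19·(1,0) + (0,1)
step 1: (20, 1)  from 1·(19,1) + (1,0)
…
step 4: (2341, 119)  from 2·(1141,58) + (59,3)
step 5: (3482, 177)  from 1·(2341,119) + (1141,58)
fundamental: x₁=3482, y₁=177  (since 12124324 − 387·31329 = 1)
k=2:  x_2 = 3482·3482+387·177·177 = 24248647,  y_2 = 3482·177+177·3482 = 1232628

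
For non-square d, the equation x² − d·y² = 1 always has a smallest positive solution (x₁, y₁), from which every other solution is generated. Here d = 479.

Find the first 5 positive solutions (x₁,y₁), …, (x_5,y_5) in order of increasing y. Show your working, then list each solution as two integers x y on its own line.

2989440 136591
17873503027199 816661198080
106863529779256567680 4882719303976413809
638924220926583633867571201 29193192792157684333155840
3820051246013425493328364845667200 174542596521170852986514812245391

√479 = [21; 1,7,1,3,2,21,2,3,1,7,1,42, …], period ℓ=12 (even) → k=11
a_0=21:  p_0=21·1+0=21,  q_0=21·0+1=1
a_1=1:  p_1=1·21+1=22,  q_1=1·1+0=1
…
a_5=2:  p_5=2·766+197=1729,  q_5=2·35+9=79
…
a_9=1:  p_9=1·264712+75879=340591,  q_9=1·12095+3467=15562
a_10=7:  p_10=7·340591+264712=2648849,  q_10=7·15562+12095=121029
a_11=1:  p_11=1·2648849+340591=2989440,  q_11=1·121029+15562=136591
→ (2989440, 136591).  Check: 2989440²=8936751513600, 479·136591²=8936751513599, difference 1.
n=2: (2989440,136591)∘(2989440,136591) = (2989440·2989440+479·136591·136591, 2989440·136591+136591·2989440) = (17873503027199,816661198080)
n=3: (17873503027199,816661198080)∘(2989440,136591) = (2989440·17873503027199+479·136591·816661198080, 2989440·816661198080+136591·17873503027199) = (106863529779256567680,4882719303976413809)
n=4: (106863529779256567680,4882719303976413809)∘(2989440,136591) = (2989440·106863529779256567680+479·136591·4882719303976413809, 2989440·4882719303976413809+136591·106863529779256567680) = (638924220926583633867571201,29193192792157684333155840)
n=5: (638924220926583633867571201,29193192792157684333155840)∘(2989440,136591) = (2989440·638924220926583633867571201+479·136591·29193192792157684333155840, 2989440·29193192792157684333155840+136591·638924220926583633867571201) = (3820051246013425493328364845667200,174542596521170852986514812245391)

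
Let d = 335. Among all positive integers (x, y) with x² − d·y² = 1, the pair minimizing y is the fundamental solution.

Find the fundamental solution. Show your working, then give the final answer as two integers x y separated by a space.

[18; 3,3,3,36] for √335; ℓ=4 ⇒ convergent index 3
i=0: a=18 ⇒ p=18, q=1
i=1: a=3 ⇒ p=55, q=3
i=2: a=3 ⇒ p=183, q=10
i=3: a=3 ⇒ p=604, q=33
(x₁, y₁) = (604, 33);  604² − 335·33² = 1 ✓

604 33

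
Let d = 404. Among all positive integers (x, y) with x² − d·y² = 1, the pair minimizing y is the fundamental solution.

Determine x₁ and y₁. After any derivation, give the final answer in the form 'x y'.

201 10

√404 = [20; 10,40, …], period ℓ=2 (even) → k=1
i=0: a=20 ⇒ p=20, q=1
i=1: a=10 ⇒ p=201, q=10
→ (201, 10).  Check: 201²=40401, 404·10²=40400, difference 1.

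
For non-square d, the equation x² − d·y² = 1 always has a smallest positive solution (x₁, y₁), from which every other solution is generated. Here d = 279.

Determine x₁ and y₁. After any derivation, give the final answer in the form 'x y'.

1520 91

[16; 1,2,2,1,2,2,1,32] for √279; ℓ=8 ⇒ convergent index 7
step 0: (16, 1)  from 16·(1,0) + (0,1)
step 1: (17, 1)  from 1·(16,1) + (1,0)
step 2: (50, 3)  from 2·(17,1) + (16,1)
…
step 4: (167, 10)  from 1·(117,7) + (50,3)
…
step 6: (1069, 64)  from 2·(451,27) + (167,10)
step 7: (1520, 91)  from 1·(1069,64) + (451,27)
fundamental: x₁=1520, y₁=91  (since 2310400 − 279·8281 = 1)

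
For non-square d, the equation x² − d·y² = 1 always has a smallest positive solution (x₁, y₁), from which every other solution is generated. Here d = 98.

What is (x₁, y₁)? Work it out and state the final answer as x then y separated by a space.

√98 → a₀=9, period (1,8,1,18); ℓ=4 even so k=3
k=0  a_k=9  p_k/q_k = 9/1
…
k=2  a_k=8  p_k/q_k = 89/9
k=3  a_k=1  p_k/q_k = 99/10
fundamental: x₁=99, y₁=10  (since 9801 − 98·100 = 1)

99 10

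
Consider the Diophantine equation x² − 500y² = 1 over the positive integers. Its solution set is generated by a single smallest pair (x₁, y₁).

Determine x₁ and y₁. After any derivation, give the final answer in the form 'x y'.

[22; 2,1,3,2,1,…,1,2,44] for √500; ℓ=14 ⇒ convergent index 13
step 0: (22, 1)  from 22·(1,0) + (0,1)
step 1: (45, 2)  from 2·(22,1) + (1,0)
step 2: (67, 3)  from 1·(45,2) + (22,1)
…
step 4: (559, 25)  from 2·(246,11) + (67,3)
…
step 6: (1364, 61)  from 1·(805,36) + (559,25)
…
step 8: (15809, 707)  from 1·(14445,646) + (1364,61)
…
step 11: (259205, 11592)  from 3·(76317,3413) + (30254,1353)
step 12: (335522, 15005)  from 1·(259205,11592) + (76317,3413)
step 13: (930249, 41602)  from 2·(335522,15005) + (259205,11592)
(x₁, y₁) = (930249, 41602);  930249² − 500·41602² = 1 ✓

930249 41602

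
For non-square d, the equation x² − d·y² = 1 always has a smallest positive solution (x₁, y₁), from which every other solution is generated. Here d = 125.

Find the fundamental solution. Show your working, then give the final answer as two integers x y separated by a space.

930249 83204

[11; 5,1,1,5,22] for √125; ℓ=5 ⇒ convergent index 9
a_0=11:  p_0=11·1+0=11,  q_0=11·0+1=1
…
a_3=1:  p_3=1·67+56=123,  q_3=1·6+5=11
a_4=5:  p_4=5·123+67=682,  q_4=5·11+6=61
…
a_6=5:  p_6=5·15127+682=76317,  q_6=5·1353+61=6826
a_7=1:  p_7=1·76317+15127=91444,  q_7=1·6826+1353=8179
a_8=1:  p_8=1·91444+76317=167761,  q_8=1·8179+6826=15005
a_9=5:  p_9=5·167761+91444=930249,  q_9=5·15005+8179=83204
→ (930249, 83204).  Check: 930249²=865363202001, 125·83204²=865363202000, difference 1.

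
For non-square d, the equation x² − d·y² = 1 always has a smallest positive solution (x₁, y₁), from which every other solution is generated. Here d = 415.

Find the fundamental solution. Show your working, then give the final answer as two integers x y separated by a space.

d=415: √d = [20; 2,1,2,4,6,…,1,2,40] (ℓ=16, even), read p_15/q_15
i=0: a=20 ⇒ p=20, q=1
…
i=5: a=6 ⇒ p=4441, q=218
i=6: a=1 ⇒ p=5154, q=253
…
i=14: a=1 ⇒ p=6841255, q=335824
i=15: a=2 ⇒ p=18412804, q=903849
(x₁, y₁) = (18412804, 903849);  18412804² − 415·903849² = 1 ✓

18412804 903849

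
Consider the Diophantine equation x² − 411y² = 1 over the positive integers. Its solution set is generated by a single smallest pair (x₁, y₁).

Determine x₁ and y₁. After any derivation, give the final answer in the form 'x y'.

√411 → a₀=20, period (3,1,1,1,19,1,1,1,3,40); ℓ=10 even so k=9
step 0: (20, 1)  from 20·(1,0) + (0,1)
…
step 5: (4379, 216)  from 19·(223,11) + (142,7)
…
step 7: (8981, 443)  from 1·(4602,227) + (4379,216)
step 8: (13583, 670)  from 1·(8981,443) + (4602,227)
step 9: (49730, 2453)  from 3·(13583,670) + (8981,443)
(x₁, y₁) = (49730, 2453);  49730² − 411·2453² = 1 ✓

49730 2453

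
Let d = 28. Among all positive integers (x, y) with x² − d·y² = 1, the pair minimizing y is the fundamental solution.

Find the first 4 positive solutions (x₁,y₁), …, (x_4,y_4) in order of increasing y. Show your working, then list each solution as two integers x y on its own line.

127 24
32257 6096
8193151 1548360
2081028097 393277344

√28 → a₀=5, period (3,2,3,10); ℓ=4 even so k=3
step 0: (5, 1)  from 5·(1,0) + (0,1)
step 1: (16, 3)  from 3·(5,1) + (1,0)
step 2: (37, 7)  from 2·(16,3) + (5,1)
step 3: (127, 24)  from 3·(37,7) + (16,3)
fundamental: x₁=127, y₁=24  (since 16129 − 28·576 = 1)
k=2:  x_2 = 127·127+28·24·24 = 32257,  y_2 = 127·24+24·127 = 6096
k=3:  x_3 = 127·32257+28·24·6096 = 8193151,  y_3 = 127·6096+24·32257 = 1548360
k=4:  x_4 = 127·8193151+28·24·1548360 = 2081028097,  y_4 = 127·1548360+24·8193151 = 393277344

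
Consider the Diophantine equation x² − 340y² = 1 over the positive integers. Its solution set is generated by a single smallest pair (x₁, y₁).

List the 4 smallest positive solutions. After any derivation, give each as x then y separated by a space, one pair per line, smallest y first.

[18; 2,3,1,1,1,…,3,2,36] for √340; ℓ=14 ⇒ convergent index 13
k=0  a_k=18  p_k/q_k = 18/1
…
k=2  a_k=3  p_k/q_k = 129/7
k=3  a_k=1  p_k/q_k = 166/9
k=4  a_k=1  p_k/q_k = 295/16
k=5  a_k=1  p_k/q_k = 461/25
k=6  a_k=1  p_k/q_k = 756/41
k=7  a_k=8  p_k/q_k = 6509/353
…
k=9  a_k=1  p_k/q_k = 13774/747
…
k=11  a_k=1  p_k/q_k = 34813/1888
k=12  a_k=3  p_k/q_k = 125478/6805
k=13  a_k=2  p_k/q_k = 285769/15498
fundamental: x₁=285769, y₁=15498  (since 81663921361 − 340·240188004 = 1)
k=2:  x_2 = 285769·285769+340·15498·15498 = 163327842721,  y_2 = 285769·15498+15498·285769 = 8857695924
k=3:  x_3 = 285769·163327842721+340·15498·8857695924 = 93348068572789129,  y_3 = 285769·8857695924+15498·163327842721 = 5062509812995614
k=4:  x_4 = 285769·93348068572789129+340·15498·5062509812995614 = 53351968415791425367681,  y_4 = 285769·5062509812995614+15498·93348068572789129 = 2893416733491029538408

285769 15498
163327842721 8857695924
93348068572789129 5062509812995614
53351968415791425367681 2893416733491029538408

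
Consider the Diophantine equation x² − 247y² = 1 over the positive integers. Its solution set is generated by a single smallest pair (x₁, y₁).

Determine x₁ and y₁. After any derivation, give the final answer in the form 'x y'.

85292 5427

√247 = [15; 1,2,1,1,9,1,9,1,1,2,1,30, …], period ℓ=12 (even) → k=11
k=0  a_k=15  p_k/q_k = 15/1
…
k=5  a_k=9  p_k/q_k = 1053/67
…
k=8  a_k=1  p_k/q_k = 12683/807
…
k=10  a_k=2  p_k/q_k = 61089/3887
k=11  a_k=1  p_k/q_k = 85292/5427
→ (85292, 5427).  Check: 85292²=7274725264, 247·5427²=7274725263, difference 1.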